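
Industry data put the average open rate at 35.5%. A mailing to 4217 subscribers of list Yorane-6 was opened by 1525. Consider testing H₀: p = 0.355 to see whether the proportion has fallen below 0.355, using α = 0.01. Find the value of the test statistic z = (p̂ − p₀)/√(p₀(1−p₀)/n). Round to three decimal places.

p̂ = 1525/4217 ≈ 0.36163.
Under H₀, SE = √(0.355·0.645/4217) = √(5.42981e-05) = 0.00737.
z = (0.36163 − 0.355)/0.00737 = 0.00663/0.00737 = 0.900.
p-value = P(Z < 0.900) ≈ 0.8159; since p > α = 0.01, fail to reject H₀.

z = 0.900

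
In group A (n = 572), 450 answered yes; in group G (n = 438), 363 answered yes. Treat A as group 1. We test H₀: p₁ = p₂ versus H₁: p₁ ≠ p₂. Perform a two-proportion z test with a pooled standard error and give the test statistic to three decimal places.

p̂₁ = 450/572 ≈ 0.78671, p̂₂ = 363/438 ≈ 0.82877.
Pooled p̂ = (450+363)/(572+438) = 813/1010 = 0.80495.
SE = √(0.157005 × 0.00403136) = 0.02516.
z = (0.78671 − 0.82877)/0.02516 = -0.04206/0.02516 = -1.672.
p-value = 2·P(Z > 1.672) ≈ 0.0946.

z = -1.672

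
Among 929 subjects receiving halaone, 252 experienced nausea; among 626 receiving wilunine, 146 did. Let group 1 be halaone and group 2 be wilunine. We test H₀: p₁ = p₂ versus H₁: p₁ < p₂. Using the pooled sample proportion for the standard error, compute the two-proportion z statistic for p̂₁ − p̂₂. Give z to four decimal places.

p̂₁ = 252/929 ≈ 0.271259, p̂₂ = 146/626 ≈ 0.233227.
Pooled p̂ = (252+146)/(929+626) = 398/1555 = 0.255949.
SE = √(p̂(1−p̂)(1/n₁+1/n₂)) = √(0.255949·0.744051·0.00267387) = √(0.000509209) = 0.022566.
z = (0.271259 − 0.233227)/0.022566 = 0.038032/0.022566 = 1.6854.
p-value = P(Z < 1.685) ≈ 0.9540.

z = 1.6854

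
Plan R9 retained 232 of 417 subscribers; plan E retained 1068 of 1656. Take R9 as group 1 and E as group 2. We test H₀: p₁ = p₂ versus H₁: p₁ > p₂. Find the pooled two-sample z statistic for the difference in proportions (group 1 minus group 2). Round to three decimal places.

p̂₁ = 232/417 = 0.556355, p̂₂ = 1068/1656 = 0.644928.
Pooled p̂ = (232+1068)/(417+1656) = 1300/2073 = 0.627110.
SE = √(p̂(1−p̂)(1/n₁+1/n₂)) = √(0.627110·0.372890·0.00300195) = √(0.000701984) = 0.026495.
z = (0.556355 − 0.644928)/0.026495 = -0.088573/0.026495 = -3.343.
p-value = P(Z > -3.343) ≈ 0.9996.

z = -3.343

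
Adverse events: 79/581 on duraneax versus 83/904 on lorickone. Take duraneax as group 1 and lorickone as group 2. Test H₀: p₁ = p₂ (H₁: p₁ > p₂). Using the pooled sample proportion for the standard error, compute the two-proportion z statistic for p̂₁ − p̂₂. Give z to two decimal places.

p̂₁ = 79/581 = 0.1360, p̂₂ = 83/904 = 0.0918.
Pooled p̂ = (79+83)/(581+904) = 162/1485 = 0.1091.
SE = √(0.0971901 × 0.00282737) = 0.0166.
z = (0.1360 − 0.0918)/0.0166 = 0.0442/0.0166 = 2.66.
p-value = P(Z > 2.664) ≈ 0.0039.

z = 2.66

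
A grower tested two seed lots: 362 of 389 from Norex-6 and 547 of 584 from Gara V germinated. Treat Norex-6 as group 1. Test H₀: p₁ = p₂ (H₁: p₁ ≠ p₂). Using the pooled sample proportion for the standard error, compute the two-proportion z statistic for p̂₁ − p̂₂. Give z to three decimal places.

z = -0.373

p̂₁ = 362/389 = 0.93059, p̂₂ = 547/584 = 0.93664.
Pooled p̂ = (362+547)/(389+584) = 909/973 = 0.93422.
SE = √(0.0614495 × 0.00428302) = 0.01622.
z = (0.93059 − 0.93664)/0.01622 = -0.00605/0.01622 = -0.373.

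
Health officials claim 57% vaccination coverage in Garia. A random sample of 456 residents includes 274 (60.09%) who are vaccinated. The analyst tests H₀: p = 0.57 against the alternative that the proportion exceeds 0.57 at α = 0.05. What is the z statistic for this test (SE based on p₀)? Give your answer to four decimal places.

p̂ = 274/456 = 0.600877.
Under H₀, SE = √(0.57·0.43/456) = √(0.0005375) = 0.023184.
z = (0.600877 − 0.57)/0.023184 = 0.030877/0.023184 = 1.3318.
p-value = P(Z > 1.332) ≈ 0.0915. With α = 0.05, fail to reject H₀.

z = 1.3318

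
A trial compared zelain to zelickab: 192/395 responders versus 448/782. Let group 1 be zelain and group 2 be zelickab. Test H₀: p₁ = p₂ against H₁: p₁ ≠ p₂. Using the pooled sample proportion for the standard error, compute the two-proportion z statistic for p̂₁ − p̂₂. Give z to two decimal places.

p̂₁ = 192/395 ≈ 0.48608, p̂₂ = 448/782 ≈ 0.57289.
Pooled p̂ = (192+448)/(395+782) = 640/1177 = 0.54376.
SE = √(0.248085 × 0.00381042) = 0.03075.
z = (0.48608 − 0.57289)/0.03075 = -0.08681/0.03075 = -2.82.
Two-sided p-value ≈ 2·Φ(−2.824) = 0.0047.

z = -2.82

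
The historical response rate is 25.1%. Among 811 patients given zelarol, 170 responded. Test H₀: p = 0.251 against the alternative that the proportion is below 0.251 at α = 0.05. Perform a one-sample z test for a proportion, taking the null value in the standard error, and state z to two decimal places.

p̂ = 170/811 ≈ 0.2096.
SE = √(p₀(1−p₀)/n) = √(0.188/811) = 0.0152.
z = (0.2096 − 0.251)/0.0152 = -0.0414/0.0152 = -2.72.
p-value = P(Z < -2.718) ≈ 0.0033, so at α = 0.05 we reject H₀.

z = -2.72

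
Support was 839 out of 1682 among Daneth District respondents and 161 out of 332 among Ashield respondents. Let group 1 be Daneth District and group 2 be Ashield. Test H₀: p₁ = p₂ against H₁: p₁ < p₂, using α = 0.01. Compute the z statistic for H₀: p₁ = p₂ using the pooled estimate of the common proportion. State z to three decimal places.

p̂₁ = 839/1682 ≈ 0.49881, p̂₂ = 161/332 ≈ 0.48494.
Pooled p̂ = (839+161)/(1682+332) = 1000/2014 = 0.49652.
SE = √(p̂(1−p̂)(1/n₁+1/n₂)) = √(0.49652·0.50348·0.00360658) = √(0.000901601) = 0.03003.
z = (0.49881 − 0.48494)/0.03003 = 0.01387/0.03003 = 0.462.
p-value = P(Z < 0.462) ≈ 0.6779, so at α = 0.01 we fail to reject H₀.

z = 0.462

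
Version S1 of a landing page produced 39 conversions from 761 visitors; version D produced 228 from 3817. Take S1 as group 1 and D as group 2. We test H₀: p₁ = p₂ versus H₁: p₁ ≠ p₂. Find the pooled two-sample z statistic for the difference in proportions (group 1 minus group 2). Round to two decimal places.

p̂₁ = 39/761 = 0.0512, p̂₂ = 228/3817 = 0.0597.
Pooled p̂ = (39+228)/(761+3817) = 267/4578 = 0.0583.
SE = √(0.0549209 × 0.00157605) = 0.0093.
z = (0.0512 − 0.0597)/0.0093 = -0.0085/0.0093 = -0.91.
p-value = 2·P(Z > 0.912) ≈ 0.3618.

z = -0.91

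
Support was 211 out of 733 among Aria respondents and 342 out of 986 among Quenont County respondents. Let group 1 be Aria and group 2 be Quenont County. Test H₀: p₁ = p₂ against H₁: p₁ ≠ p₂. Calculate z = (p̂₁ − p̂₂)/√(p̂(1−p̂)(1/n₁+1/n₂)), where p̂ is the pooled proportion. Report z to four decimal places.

z = -2.5897

p̂₁ = 211/733 = 0.287858, p̂₂ = 342/986 = 0.346856.
Pooled p̂ = (211+342)/(733+986) = 553/1719 = 0.321699.
SE = √(p̂(1−p̂)(1/n₁+1/n₂)) = √(0.321699·0.678301·0.00237846) = √(0.000518999) = 0.022782.
z = (0.287858 − 0.346856)/0.022782 = -0.058998/0.022782 = -2.5897.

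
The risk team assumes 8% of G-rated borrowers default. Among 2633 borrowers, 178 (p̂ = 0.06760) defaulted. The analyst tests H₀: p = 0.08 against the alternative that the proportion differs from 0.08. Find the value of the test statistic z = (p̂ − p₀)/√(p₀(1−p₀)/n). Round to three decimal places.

p̂ = 178/2633 = 0.067603.
Standard error under H₀: √(0.08×0.92/2633) = 0.005287.
z = (0.067603 − 0.08)/0.005287 = -0.012397/0.005287 = -2.345.

z = -2.345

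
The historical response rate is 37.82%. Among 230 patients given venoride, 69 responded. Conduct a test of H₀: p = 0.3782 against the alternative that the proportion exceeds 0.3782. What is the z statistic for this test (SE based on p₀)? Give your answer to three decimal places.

z = -2.446

p̂ = 69/230 ≈ 0.300000.
SE = √(p₀(1−p₀)/n) = √(0.23516/230) = 0.031976.
z = (0.300000 − 0.3782)/0.031976 = -0.078200/0.031976 = -2.446.
p-value = P(Z > -2.446) ≈ 0.9928.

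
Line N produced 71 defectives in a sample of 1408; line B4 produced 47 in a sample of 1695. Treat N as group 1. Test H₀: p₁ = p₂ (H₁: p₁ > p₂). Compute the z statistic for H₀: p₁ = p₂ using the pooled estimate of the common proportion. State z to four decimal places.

z = 3.2911

p̂₁ = 71/1408 ≈ 0.0504261, p̂₂ = 47/1695 ≈ 0.0277286.
Pooled p̂ = (71+47)/(1408+1695) = 118/3103 = 0.0380277.
SE = √(p̂(1−p̂)(1/n₁+1/n₂)) = √(0.0380277·0.9619723·0.0013002) = √(4.75633e-05) = 0.0068966.
z = (0.0504261 − 0.0277286)/0.0068966 = 0.0226975/0.0068966 = 3.2911.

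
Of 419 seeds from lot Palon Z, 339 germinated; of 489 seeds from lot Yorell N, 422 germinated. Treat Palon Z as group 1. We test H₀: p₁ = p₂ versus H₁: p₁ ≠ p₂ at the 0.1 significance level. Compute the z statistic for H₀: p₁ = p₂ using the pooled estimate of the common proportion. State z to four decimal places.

p̂₁ = 339/419 ≈ 0.8090692, p̂₂ = 422/489 ≈ 0.8629857.
Pooled p̂ = (339+422)/(419+489) = 761/908 = 0.8381057.
SE = √(p̂(1−p̂)(1/n₁+1/n₂)) = √(0.8381057·0.1618943·0.00443162) = √(0.000601303) = 0.0245215.
z = (0.8090692 − 0.8629857)/0.0245215 = -0.0539165/0.0245215 = -2.1987.
p-value = 2·P(Z > 2.199) ≈ 0.0279; since p < α = 0.1, reject H₀.

z = -2.1987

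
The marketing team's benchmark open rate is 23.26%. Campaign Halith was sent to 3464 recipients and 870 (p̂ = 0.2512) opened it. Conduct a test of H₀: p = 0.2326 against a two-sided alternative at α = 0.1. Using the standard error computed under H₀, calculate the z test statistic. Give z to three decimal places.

p̂ = 870/3464 ≈ 0.251155.
Under H₀, SE = √(0.2326·0.7674/3464) = √(5.15292e-05) = 0.007178.
z = (0.251155 − 0.2326)/0.007178 = 0.018555/0.007178 = 2.585.
p-value = 2·P(Z > 2.585) ≈ 0.0097. With α = 0.1, reject H₀.

z = 2.585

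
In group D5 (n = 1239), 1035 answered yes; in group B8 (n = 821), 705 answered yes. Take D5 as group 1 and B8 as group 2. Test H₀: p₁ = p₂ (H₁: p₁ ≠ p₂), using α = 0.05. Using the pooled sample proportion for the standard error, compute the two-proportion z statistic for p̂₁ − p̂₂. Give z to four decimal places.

z = -1.4329

p̂₁ = 1035/1239 ≈ 0.835351, p̂₂ = 705/821 ≈ 0.858709.
Pooled p̂ = (1035+705)/(1239+821) = 1740/2060 = 0.844660.
SE = √(0.131209 × 0.00202513) = 0.016301.
z = (0.835351 − 0.858709)/0.016301 = -0.023358/0.016301 = -1.4329.
p-value = 2·P(Z > 1.433) ≈ 0.1519; since p > α = 0.05, fail to reject H₀.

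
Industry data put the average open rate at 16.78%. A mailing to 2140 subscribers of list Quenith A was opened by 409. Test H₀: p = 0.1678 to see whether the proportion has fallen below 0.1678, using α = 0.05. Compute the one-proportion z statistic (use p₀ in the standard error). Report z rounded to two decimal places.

p̂ = 409/2140 ≈ 0.19112.
Under H₀, SE = √(0.1678·0.8322/2140) = √(6.52538e-05) = 0.00808.
z = (0.19112 − 0.1678)/0.00808 = 0.02332/0.00808 = 2.89.
p-value = P(Z < 2.887) ≈ 0.9981; since p > α = 0.05, fail to reject H₀.

z = 2.89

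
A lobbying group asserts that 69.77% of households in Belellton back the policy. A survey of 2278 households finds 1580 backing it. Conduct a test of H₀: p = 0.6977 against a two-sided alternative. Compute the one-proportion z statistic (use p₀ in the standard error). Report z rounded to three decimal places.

p̂ = 1580/2278 = 0.69359.
Standard error under H₀: √(0.6977×0.3023/2278) = 0.00962.
z = (0.69359 − 0.6977)/0.00962 = -0.00411/0.00962 = -0.427.

z = -0.427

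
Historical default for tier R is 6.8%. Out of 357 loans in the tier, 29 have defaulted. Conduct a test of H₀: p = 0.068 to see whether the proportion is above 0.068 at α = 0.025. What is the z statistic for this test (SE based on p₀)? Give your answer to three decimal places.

p̂ = 29/357 = 0.08123.
Standard error under H₀: √(0.068×0.932/357) = 0.01332.
z = (0.08123 − 0.068)/0.01332 = 0.01323/0.01332 = 0.993.
p-value = P(Z > 0.993) ≈ 0.1603, so at α = 0.025 we fail to reject H₀.

z = 0.993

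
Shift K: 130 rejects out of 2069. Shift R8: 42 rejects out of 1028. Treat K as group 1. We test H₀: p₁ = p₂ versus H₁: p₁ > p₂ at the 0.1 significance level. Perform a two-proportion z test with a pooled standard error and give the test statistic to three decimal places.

p̂₁ = 130/2069 ≈ 0.062832, p̂₂ = 42/1028 ≈ 0.040856.
Pooled p̂ = (130+42)/(2069+1028) = 172/3097 = 0.055538.
SE = √(p̂(1−p̂)(1/n₁+1/n₂)) = √(0.055538·0.944462·0.00145609) = √(7.63765e-05) = 0.008739.
z = (0.062832 − 0.040856)/0.008739 = 0.021976/0.008739 = 2.515.
p-value = P(Z > 2.515) ≈ 0.0060; since p < α = 0.1, reject H₀.

z = 2.515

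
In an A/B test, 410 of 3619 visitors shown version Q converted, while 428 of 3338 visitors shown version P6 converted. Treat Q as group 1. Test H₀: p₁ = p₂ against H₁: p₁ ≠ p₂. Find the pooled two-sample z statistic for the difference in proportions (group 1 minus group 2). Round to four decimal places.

p̂₁ = 410/3619 = 0.113291, p̂₂ = 428/3338 = 0.128220.
Pooled p̂ = (410+428)/(3619+3338) = 838/6957 = 0.120454.
SE = √(p̂(1−p̂)(1/n₁+1/n₂)) = √(0.120454·0.879546·0.0005759) = √(6.10137e-05) = 0.007811.
z = (0.113291 − 0.128220)/0.007811 = -0.014929/0.007811 = -1.9113.
p-value = 2·P(Z > 1.911) ≈ 0.0560.

z = -1.9113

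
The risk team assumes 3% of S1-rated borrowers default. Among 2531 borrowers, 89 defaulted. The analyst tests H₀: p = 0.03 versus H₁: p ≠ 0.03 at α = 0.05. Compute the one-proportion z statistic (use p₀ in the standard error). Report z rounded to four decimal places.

z = 1.5229

p̂ = 89/2531 = 0.035164.
Standard error under H₀: √(0.03×0.97/2531) = 0.003391.
z = (0.035164 − 0.03)/0.003391 = 0.005164/0.003391 = 1.5229.
p-value = 2·P(Z > 1.523) ≈ 0.1278; since p > α = 0.05, fail to reject H₀.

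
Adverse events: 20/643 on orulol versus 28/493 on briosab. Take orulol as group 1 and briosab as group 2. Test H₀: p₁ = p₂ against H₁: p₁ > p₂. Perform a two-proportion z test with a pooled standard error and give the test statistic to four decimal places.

z = -2.1334

p̂₁ = 20/643 = 0.0311042, p̂₂ = 28/493 = 0.0567951.
Pooled p̂ = (20+28)/(643+493) = 48/1136 = 0.0422535.
SE = √(0.0404682 × 0.00358361) = 0.0120425.
z = (0.0311042 − 0.0567951)/0.0120425 = -0.0256909/0.0120425 = -2.1334.
p-value = P(Z > -2.133) ≈ 0.9836.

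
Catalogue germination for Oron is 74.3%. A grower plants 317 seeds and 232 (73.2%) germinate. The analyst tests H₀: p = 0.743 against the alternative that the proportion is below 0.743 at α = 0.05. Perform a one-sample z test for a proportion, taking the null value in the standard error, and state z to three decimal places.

p̂ = 232/317 = 0.73186.
SE = √(p₀(1−p₀)/n) = √(0.19095/317) = 0.02454.
z = (0.73186 − 0.743)/0.02454 = -0.01114/0.02454 = -0.454.
p-value = P(Z < -0.454) ≈ 0.3250, so at α = 0.05 we fail to reject H₀.

z = -0.454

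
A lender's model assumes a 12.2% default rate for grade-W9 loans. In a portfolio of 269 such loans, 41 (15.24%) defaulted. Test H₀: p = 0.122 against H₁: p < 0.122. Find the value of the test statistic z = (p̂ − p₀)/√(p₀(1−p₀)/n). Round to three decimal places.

z = 1.524

p̂ = 41/269 ≈ 0.152416.
Standard error under H₀: √(0.122×0.878/269) = 0.019955.
z = (0.152416 − 0.122)/0.019955 = 0.030416/0.019955 = 1.524.
p-value = P(Z < 1.524) ≈ 0.9363.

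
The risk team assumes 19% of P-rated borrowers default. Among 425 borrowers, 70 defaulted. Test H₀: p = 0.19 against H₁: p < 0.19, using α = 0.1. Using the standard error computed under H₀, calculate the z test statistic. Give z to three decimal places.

p̂ = 70/425 ≈ 0.16471.
Under H₀, SE = √(0.19·0.81/425) = √(0.000362118) = 0.01903.
z = (0.16471 − 0.19)/0.01903 = -0.02529/0.01903 = -1.329.
p-value = P(Z < -1.329) ≈ 0.0919. With α = 0.1, reject H₀.

z = -1.329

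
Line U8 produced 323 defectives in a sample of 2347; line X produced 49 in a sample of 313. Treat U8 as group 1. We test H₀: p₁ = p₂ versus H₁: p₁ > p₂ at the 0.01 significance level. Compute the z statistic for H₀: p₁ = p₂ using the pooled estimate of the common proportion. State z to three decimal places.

p̂₁ = 323/2347 = 0.13762, p̂₂ = 49/313 = 0.15655.
Pooled p̂ = (323+49)/(2347+313) = 372/2660 = 0.13985.
SE = √(p̂(1−p̂)(1/n₁+1/n₂)) = √(0.13985·0.86015·0.00362096) = √(0.000435572) = 0.02087.
z = (0.13762 − 0.15655)/0.02087 = -0.01893/0.02087 = -0.907.
p-value = P(Z > -0.907) ≈ 0.8178, so at α = 0.01 we fail to reject H₀.

z = -0.907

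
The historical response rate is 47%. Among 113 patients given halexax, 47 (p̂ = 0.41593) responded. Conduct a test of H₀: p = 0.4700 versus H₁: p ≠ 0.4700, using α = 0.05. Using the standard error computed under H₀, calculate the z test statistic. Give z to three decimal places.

p̂ = 47/113 = 0.41593.
Standard error under H₀: √(0.47×0.53/113) = 0.04695.
z = (0.41593 − 0.47)/0.04695 = -0.05407/0.04695 = -1.152.
Two-sided p-value ≈ 2·Φ(−1.152) = 0.2495. With α = 0.05, fail to reject H₀.

z = -1.152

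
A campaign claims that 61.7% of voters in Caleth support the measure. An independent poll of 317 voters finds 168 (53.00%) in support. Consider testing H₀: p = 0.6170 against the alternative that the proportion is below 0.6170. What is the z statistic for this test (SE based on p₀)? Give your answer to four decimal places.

p̂ = 168/317 = 0.529968.
SE = √(p₀(1−p₀)/n) = √(0.23631/317) = 0.027303.
z = (0.529968 − 0.617)/0.027303 = -0.087032/0.027303 = -3.1876.

z = -3.1876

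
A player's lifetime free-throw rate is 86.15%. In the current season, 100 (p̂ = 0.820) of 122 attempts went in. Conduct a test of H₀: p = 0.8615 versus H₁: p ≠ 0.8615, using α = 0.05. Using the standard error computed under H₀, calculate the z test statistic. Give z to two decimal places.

p̂ = 100/122 ≈ 0.8197.
Standard error under H₀: √(0.8615×0.1385/122) = 0.0313.
z = (0.8197 − 0.8615)/0.0313 = -0.0418/0.0313 = -1.34.
p-value = 2·P(Z > 1.337) ≈ 0.1811; since p > α = 0.05, fail to reject H₀.

z = -1.34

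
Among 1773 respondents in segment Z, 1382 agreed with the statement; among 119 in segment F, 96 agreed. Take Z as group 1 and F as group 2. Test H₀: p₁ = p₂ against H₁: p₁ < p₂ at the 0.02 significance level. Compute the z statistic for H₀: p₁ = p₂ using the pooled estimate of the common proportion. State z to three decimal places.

z = -0.696

p̂₁ = 1382/1773 ≈ 0.77947, p̂₂ = 96/119 ≈ 0.80672.
Pooled p̂ = (1382+96)/(1773+119) = 1478/1892 = 0.78118.
SE = √(0.170936 × 0.00896738) = 0.03915.
z = (0.77947 − 0.80672)/0.03915 = -0.02725/0.03915 = -0.696.
p-value = P(Z < -0.696) ≈ 0.2432; since p > α = 0.02, fail to reject H₀.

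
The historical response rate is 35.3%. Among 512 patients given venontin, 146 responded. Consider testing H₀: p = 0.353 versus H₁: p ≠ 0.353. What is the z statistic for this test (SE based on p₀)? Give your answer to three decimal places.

p̂ = 146/512 ≈ 0.28516.
Under H₀, SE = √(0.353·0.647/512) = √(0.000446076) = 0.02112.
z = (0.28516 − 0.353)/0.02112 = -0.06784/0.02112 = -3.212.

z = -3.212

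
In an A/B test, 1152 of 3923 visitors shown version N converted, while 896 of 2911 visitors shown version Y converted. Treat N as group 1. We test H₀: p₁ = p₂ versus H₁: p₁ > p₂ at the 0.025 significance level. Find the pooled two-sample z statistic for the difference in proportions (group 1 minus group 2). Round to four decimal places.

z = -1.2622

p̂₁ = 1152/3923 ≈ 0.293653, p̂₂ = 896/2911 ≈ 0.307798.
Pooled p̂ = (1152+896)/(3923+2911) = 2048/6834 = 0.299678.
SE = √(0.209871 × 0.000598432) = 0.011207.
z = (0.293653 − 0.307798)/0.011207 = -0.014145/0.011207 = -1.2622.
p-value = P(Z > -1.262) ≈ 0.8966, so at α = 0.025 we fail to reject H₀.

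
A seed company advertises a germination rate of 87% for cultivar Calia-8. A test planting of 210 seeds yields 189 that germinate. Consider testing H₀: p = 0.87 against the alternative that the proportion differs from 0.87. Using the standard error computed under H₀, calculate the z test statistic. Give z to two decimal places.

p̂ = 189/210 = 0.9000.
Under H₀, SE = √(0.87·0.13/210) = √(0.000538571) = 0.0232.
z = (0.9000 − 0.87)/0.0232 = 0.0300/0.0232 = 1.29.
p-value = 2·P(Z > 1.293) ≈ 0.1961.

z = 1.29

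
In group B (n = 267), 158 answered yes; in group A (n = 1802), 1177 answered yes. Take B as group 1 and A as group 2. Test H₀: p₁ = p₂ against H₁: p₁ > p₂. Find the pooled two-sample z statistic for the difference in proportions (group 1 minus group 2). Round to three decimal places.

z = -1.957

p̂₁ = 158/267 = 0.59176, p̂₂ = 1177/1802 = 0.65316.
Pooled p̂ = (158+1177)/(267+1802) = 1335/2069 = 0.64524.
SE = √(p̂(1−p̂)(1/n₁+1/n₂)) = √(0.64524·0.35476·0.00430026) = √(0.000984353) = 0.03137.
z = (0.59176 − 0.65316)/0.03137 = -0.06140/0.03137 = -1.957.
p-value = P(Z > -1.957) ≈ 0.9748.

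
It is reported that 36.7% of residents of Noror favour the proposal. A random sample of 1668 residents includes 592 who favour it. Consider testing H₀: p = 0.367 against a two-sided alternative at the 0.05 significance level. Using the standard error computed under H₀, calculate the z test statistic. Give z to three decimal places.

p̂ = 592/1668 ≈ 0.35492.
SE = √(p₀(1−p₀)/n) = √(0.23231/1668) = 0.01180.
z = (0.35492 − 0.367)/0.01180 = -0.01208/0.01180 = -1.024.
p-value = 2·P(Z > 1.024) ≈ 0.3059; since p > α = 0.05, fail to reject H₀.

z = -1.024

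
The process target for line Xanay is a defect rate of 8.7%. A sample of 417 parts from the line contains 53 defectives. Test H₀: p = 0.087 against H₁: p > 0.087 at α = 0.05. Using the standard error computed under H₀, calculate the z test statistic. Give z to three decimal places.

p̂ = 53/417 ≈ 0.127098.
Standard error under H₀: √(0.087×0.913/417) = 0.013802.
z = (0.127098 − 0.087)/0.013802 = 0.040098/0.013802 = 2.905.
p-value = P(Z > 2.905) ≈ 0.0018, so at α = 0.05 we reject H₀.

z = 2.905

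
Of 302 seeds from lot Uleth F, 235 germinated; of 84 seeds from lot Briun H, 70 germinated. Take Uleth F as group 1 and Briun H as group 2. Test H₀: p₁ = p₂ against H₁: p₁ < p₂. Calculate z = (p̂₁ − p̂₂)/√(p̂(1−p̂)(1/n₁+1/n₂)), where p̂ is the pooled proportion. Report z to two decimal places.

p̂₁ = 235/302 = 0.7781, p̂₂ = 70/84 = 0.8333.
Pooled p̂ = (235+70)/(302+84) = 305/386 = 0.7902.
SE = √(p̂(1−p̂)(1/n₁+1/n₂)) = √(0.7902·0.2098·0.015216) = √(0.00252297) = 0.0502.
z = (0.7781 − 0.8333)/0.0502 = -0.0552/0.0502 = -1.10.
p-value = P(Z < -1.099) ≈ 0.1359.

z = -1.10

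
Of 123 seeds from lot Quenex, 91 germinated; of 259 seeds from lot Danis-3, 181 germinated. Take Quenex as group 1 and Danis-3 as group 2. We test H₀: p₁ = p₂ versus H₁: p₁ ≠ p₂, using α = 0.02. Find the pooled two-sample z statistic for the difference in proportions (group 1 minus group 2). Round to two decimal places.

p̂₁ = 91/123 ≈ 0.7398, p̂₂ = 181/259 ≈ 0.6988.
Pooled p̂ = (91+181)/(123+259) = 272/382 = 0.7120.
SE = √(0.205038 × 0.0119911) = 0.0496.
z = (0.7398 − 0.6988)/0.0496 = 0.0410/0.0496 = 0.83.
p-value = 2·P(Z > 0.827) ≈ 0.4084, so at α = 0.02 we fail to reject H₀.

z = 0.83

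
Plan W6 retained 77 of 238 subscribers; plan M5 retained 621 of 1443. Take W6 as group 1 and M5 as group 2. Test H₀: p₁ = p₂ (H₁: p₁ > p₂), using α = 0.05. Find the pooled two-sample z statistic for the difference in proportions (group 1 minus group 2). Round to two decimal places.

z = -3.10

p̂₁ = 77/238 = 0.3235, p̂₂ = 621/1443 = 0.4304.
Pooled p̂ = (77+621)/(238+1443) = 698/1681 = 0.4152.
SE = √(p̂(1−p̂)(1/n₁+1/n₂)) = √(0.4152·0.5848·0.00489468) = √(0.0011885) = 0.0345.
z = (0.3235 − 0.4304)/0.0345 = -0.1069/0.0345 = -3.10.
p-value = P(Z > -3.099) ≈ 0.9990; since p > α = 0.05, fail to reject H₀.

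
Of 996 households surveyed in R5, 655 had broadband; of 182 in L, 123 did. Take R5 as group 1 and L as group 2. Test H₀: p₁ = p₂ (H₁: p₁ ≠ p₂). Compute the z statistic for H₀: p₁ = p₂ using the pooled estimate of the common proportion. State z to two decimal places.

z = -0.48

p̂₁ = 655/996 = 0.6576, p̂₂ = 123/182 = 0.6758.
Pooled p̂ = (655+123)/(996+182) = 778/1178 = 0.6604.
SE = √(0.224259 × 0.00649852) = 0.0382.
z = (0.6576 − 0.6758)/0.0382 = -0.0182/0.0382 = -0.48.
Two-sided p-value ≈ 2·Φ(−0.477) = 0.6337.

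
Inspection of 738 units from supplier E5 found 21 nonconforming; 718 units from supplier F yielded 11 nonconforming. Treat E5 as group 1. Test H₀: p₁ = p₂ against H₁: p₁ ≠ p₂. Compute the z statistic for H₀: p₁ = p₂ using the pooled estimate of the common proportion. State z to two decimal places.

p̂₁ = 21/738 ≈ 0.0285, p̂₂ = 11/718 ≈ 0.0153.
Pooled p̂ = (21+11)/(738+718) = 32/1456 = 0.0220.
SE = √(0.021495 × 0.00274777) = 0.0077.
z = (0.0285 − 0.0153)/0.0077 = 0.0132/0.0077 = 1.71.

z = 1.71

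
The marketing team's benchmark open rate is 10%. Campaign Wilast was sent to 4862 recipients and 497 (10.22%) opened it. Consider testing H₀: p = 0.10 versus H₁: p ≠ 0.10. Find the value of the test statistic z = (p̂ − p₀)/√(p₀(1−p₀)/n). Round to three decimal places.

p̂ = 497/4862 = 0.10222.
Under H₀, SE = √(0.1·0.9/4862) = √(1.85109e-05) = 0.00430.
z = (0.10222 − 0.1)/0.00430 = 0.00222/0.00430 = 0.516.
Two-sided p-value ≈ 2·Φ(−0.516) = 0.6057.

z = 0.516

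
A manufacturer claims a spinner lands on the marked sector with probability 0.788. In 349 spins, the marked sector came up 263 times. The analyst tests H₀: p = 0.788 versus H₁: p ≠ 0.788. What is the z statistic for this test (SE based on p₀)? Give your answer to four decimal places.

p̂ = 263/349 ≈ 0.7535817.
Standard error under H₀: √(0.788×0.212/349) = 0.0218785.
z = (0.7535817 − 0.788)/0.0218785 = -0.0344183/0.0218785 = -1.5732.
Two-sided p-value ≈ 2·Φ(−1.573) = 0.1157.

z = -1.5732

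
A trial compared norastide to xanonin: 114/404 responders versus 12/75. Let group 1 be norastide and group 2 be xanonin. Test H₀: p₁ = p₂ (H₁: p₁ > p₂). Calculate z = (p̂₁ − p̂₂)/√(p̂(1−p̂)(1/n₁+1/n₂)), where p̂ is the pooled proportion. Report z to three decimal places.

z = 2.207

p̂₁ = 114/404 ≈ 0.28218, p̂₂ = 12/75 ≈ 0.16000.
Pooled p̂ = (114+12)/(404+75) = 126/479 = 0.26305.
SE = √(0.193854 × 0.0158086) = 0.05536.
z = (0.28218 − 0.16000)/0.05536 = 0.12218/0.05536 = 2.207.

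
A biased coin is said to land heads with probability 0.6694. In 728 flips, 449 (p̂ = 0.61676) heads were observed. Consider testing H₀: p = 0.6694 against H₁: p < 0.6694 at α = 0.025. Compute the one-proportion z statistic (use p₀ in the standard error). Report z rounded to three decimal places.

z = -3.019

p̂ = 449/728 = 0.616758.
Standard error under H₀: √(0.6694×0.3306/728) = 0.017435.
z = (0.616758 − 0.6694)/0.017435 = -0.052642/0.017435 = -3.019.
p-value = P(Z < -3.019) ≈ 0.0013; since p < α = 0.025, reject H₀.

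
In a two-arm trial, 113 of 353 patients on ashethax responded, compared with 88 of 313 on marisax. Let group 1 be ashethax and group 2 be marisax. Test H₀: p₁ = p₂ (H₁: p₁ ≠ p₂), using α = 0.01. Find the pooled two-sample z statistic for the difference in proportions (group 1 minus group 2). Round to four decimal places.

z = 1.0933

p̂₁ = 113/353 = 0.320113, p̂₂ = 88/313 = 0.281150.
Pooled p̂ = (113+88)/(353+313) = 201/666 = 0.301802.
SE = √(0.210717 × 0.00602775) = 0.035639.
z = (0.320113 − 0.281150)/0.035639 = 0.038963/0.035639 = 1.0933.
Two-sided p-value ≈ 2·Φ(−1.093) = 0.2743. With α = 0.01, fail to reject H₀.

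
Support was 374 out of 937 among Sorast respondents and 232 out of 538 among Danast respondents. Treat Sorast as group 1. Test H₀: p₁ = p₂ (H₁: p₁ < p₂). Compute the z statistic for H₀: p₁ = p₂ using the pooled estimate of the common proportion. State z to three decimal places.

z = -1.205

p̂₁ = 374/937 ≈ 0.399146, p̂₂ = 232/538 ≈ 0.431227.
Pooled p̂ = (374+232)/(937+538) = 606/1475 = 0.410847.
SE = √(p̂(1−p̂)(1/n₁+1/n₂)) = √(0.410847·0.589153·0.00292597) = √(0.000708237) = 0.026613.
z = (0.399146 − 0.431227)/0.026613 = -0.032081/0.026613 = -1.205.
p-value = P(Z < -1.205) ≈ 0.1140.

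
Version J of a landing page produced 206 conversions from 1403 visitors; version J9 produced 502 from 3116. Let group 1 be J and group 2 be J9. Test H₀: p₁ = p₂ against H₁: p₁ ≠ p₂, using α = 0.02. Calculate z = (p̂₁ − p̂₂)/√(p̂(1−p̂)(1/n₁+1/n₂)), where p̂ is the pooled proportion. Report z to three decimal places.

z = -1.222

p̂₁ = 206/1403 = 0.146828, p̂₂ = 502/3116 = 0.161104.
Pooled p̂ = (206+502)/(1403+3116) = 708/4519 = 0.156672.
SE = √(0.132126 × 0.00103368) = 0.011687.
z = (0.146828 − 0.161104)/0.011687 = -0.014276/0.011687 = -1.222.
Two-sided p-value ≈ 2·Φ(−1.222) = 0.2219. With α = 0.02, fail to reject H₀.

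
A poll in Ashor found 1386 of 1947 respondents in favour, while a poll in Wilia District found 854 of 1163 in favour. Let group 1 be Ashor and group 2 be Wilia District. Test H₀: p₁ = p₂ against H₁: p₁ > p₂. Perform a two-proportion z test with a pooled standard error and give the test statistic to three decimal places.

z = -1.349

p̂₁ = 1386/1947 = 0.71186, p̂₂ = 854/1163 = 0.73431.
Pooled p̂ = (1386+854)/(1947+1163) = 2240/3110 = 0.72026.
SE = √(p̂(1−p̂)(1/n₁+1/n₂)) = √(0.72026·0.27974·0.00137346) = √(0.000276733) = 0.01664.
z = (0.71186 − 0.73431)/0.01664 = -0.02245/0.01664 = -1.349.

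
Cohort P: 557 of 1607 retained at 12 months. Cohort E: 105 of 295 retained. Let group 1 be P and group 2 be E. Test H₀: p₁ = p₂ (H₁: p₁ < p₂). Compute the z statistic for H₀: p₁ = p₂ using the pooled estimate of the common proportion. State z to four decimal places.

p̂₁ = 557/1607 ≈ 0.346609, p̂₂ = 105/295 ≈ 0.355932.
Pooled p̂ = (557+105)/(1607+295) = 662/1902 = 0.348055.
SE = √(p̂(1−p̂)(1/n₁+1/n₂)) = √(0.348055·0.651945·0.00401211) = √(0.000910398) = 0.030173.
z = (0.346609 − 0.355932)/0.030173 = -0.009323/0.030173 = -0.3090.

z = -0.3090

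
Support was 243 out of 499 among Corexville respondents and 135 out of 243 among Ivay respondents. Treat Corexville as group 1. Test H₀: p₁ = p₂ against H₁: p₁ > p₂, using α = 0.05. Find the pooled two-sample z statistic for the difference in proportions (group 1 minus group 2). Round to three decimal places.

p̂₁ = 243/499 = 0.48697, p̂₂ = 135/243 = 0.55556.
Pooled p̂ = (243+135)/(499+243) = 378/742 = 0.50943.
SE = √(0.249911 × 0.00611923) = 0.03911.
z = (0.48697 − 0.55556)/0.03911 = -0.06859/0.03911 = -1.754.
p-value = P(Z > -1.754) ≈ 0.9603. With α = 0.05, fail to reject H₀.

z = -1.754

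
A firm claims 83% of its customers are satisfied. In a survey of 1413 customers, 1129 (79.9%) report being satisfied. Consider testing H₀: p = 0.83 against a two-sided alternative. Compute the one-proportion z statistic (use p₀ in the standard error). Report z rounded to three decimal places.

p̂ = 1129/1413 = 0.799009.
Standard error under H₀: √(0.83×0.17/1413) = 0.009993.
z = (0.799009 − 0.83)/0.009993 = -0.030991/0.009993 = -3.101.

z = -3.101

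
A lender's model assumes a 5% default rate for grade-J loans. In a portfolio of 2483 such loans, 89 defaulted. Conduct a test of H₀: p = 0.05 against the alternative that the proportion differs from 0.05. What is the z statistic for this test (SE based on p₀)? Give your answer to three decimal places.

p̂ = 89/2483 = 0.0358437.
Standard error under H₀: √(0.05×0.95/2483) = 0.0043738.
z = (0.0358437 − 0.05)/0.0043738 = -0.0141563/0.0043738 = -3.237.

z = -3.237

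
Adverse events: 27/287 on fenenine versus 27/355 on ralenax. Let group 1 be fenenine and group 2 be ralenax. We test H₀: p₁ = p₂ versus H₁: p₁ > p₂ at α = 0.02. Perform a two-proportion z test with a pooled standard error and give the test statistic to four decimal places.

z = 0.8179

p̂₁ = 27/287 ≈ 0.094077, p̂₂ = 27/355 ≈ 0.076056.
Pooled p̂ = (27+27)/(287+355) = 54/642 = 0.084112.
SE = √(0.0770373 × 0.00630122) = 0.022032.
z = (0.094077 − 0.076056)/0.022032 = 0.018021/0.022032 = 0.8179.
p-value = P(Z > 0.818) ≈ 0.2067. With α = 0.02, fail to reject H₀.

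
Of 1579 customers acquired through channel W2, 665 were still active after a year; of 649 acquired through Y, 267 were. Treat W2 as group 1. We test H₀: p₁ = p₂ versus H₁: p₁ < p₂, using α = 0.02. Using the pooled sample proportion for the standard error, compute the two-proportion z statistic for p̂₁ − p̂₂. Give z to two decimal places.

z = 0.42

p̂₁ = 665/1579 ≈ 0.42115, p̂₂ = 267/649 ≈ 0.41140.
Pooled p̂ = (665+267)/(1579+649) = 932/2228 = 0.41831.
SE = √(0.243327 × 0.00217414) = 0.02300.
z = (0.42115 − 0.41140)/0.02300 = 0.00975/0.02300 = 0.42.
p-value = P(Z < 0.424) ≈ 0.6642, so at α = 0.02 we fail to reject H₀.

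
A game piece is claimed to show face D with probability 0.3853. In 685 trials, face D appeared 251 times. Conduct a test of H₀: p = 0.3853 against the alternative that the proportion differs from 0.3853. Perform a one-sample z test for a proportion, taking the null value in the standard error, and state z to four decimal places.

z = -1.0152

p̂ = 251/685 = 0.366423.
SE = √(p₀(1−p₀)/n) = √(0.23684/685) = 0.018595.
z = (0.366423 − 0.3853)/0.018595 = -0.018877/0.018595 = -1.0152.
p-value = 2·P(Z > 1.015) ≈ 0.3100.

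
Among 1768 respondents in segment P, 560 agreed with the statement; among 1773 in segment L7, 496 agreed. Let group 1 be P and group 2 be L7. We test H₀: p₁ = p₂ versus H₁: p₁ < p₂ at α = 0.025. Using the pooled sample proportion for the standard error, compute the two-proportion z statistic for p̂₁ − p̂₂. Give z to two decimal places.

p̂₁ = 560/1768 = 0.31674, p̂₂ = 496/1773 = 0.27975.
Pooled p̂ = (560+496)/(1768+1773) = 1056/3541 = 0.29822.
SE = √(p̂(1−p̂)(1/n₁+1/n₂)) = √(0.29822·0.70178·0.00112963) = √(0.000236414) = 0.01538.
z = (0.31674 − 0.27975)/0.01538 = 0.03699/0.01538 = 2.41.
p-value = P(Z < 2.406) ≈ 0.9919, so at α = 0.025 we fail to reject H₀.

z = 2.41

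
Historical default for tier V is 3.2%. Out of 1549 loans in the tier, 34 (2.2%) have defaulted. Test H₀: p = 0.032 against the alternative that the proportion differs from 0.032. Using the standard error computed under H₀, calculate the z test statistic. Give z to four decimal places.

p̂ = 34/1549 = 0.0219496.
Standard error under H₀: √(0.032×0.968/1549) = 0.0044718.
z = (0.0219496 − 0.032)/0.0044718 = -0.0100504/0.0044718 = -2.2475.
Two-sided p-value ≈ 2·Φ(−2.247) = 0.0246.

z = -2.2475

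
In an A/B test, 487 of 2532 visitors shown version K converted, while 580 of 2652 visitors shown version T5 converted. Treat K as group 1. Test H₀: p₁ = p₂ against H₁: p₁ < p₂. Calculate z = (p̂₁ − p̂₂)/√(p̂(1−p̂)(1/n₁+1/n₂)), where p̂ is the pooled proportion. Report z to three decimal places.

p̂₁ = 487/2532 ≈ 0.19234, p̂₂ = 580/2652 ≈ 0.21870.
Pooled p̂ = (487+580)/(2532+2652) = 1067/5184 = 0.20583.
SE = √(0.163461 × 0.000772019) = 0.01123.
z = (0.19234 − 0.21870)/0.01123 = -0.02636/0.01123 = -2.347.

z = -2.347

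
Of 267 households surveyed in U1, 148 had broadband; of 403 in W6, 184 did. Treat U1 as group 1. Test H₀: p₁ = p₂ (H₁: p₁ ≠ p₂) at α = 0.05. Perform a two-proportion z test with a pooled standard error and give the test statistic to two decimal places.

p̂₁ = 148/267 = 0.55431, p̂₂ = 184/403 = 0.45658.
Pooled p̂ = (148+184)/(267+403) = 332/670 = 0.49552.
SE = √(0.24998 × 0.00622671) = 0.03945.
z = (0.55431 − 0.45658)/0.03945 = 0.09773/0.03945 = 2.48.
p-value = 2·P(Z > 2.477) ≈ 0.0132; since p < α = 0.05, reject H₀.

z = 2.48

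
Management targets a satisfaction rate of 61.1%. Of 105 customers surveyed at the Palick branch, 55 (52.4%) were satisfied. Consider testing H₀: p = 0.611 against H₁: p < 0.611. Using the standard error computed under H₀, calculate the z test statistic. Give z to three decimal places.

p̂ = 55/105 = 0.523810.
SE = √(p₀(1−p₀)/n) = √(0.23768/105) = 0.047577.
z = (0.523810 − 0.611)/0.047577 = -0.087190/0.047577 = -1.833.
p-value = P(Z < -1.833) ≈ 0.0334.

z = -1.833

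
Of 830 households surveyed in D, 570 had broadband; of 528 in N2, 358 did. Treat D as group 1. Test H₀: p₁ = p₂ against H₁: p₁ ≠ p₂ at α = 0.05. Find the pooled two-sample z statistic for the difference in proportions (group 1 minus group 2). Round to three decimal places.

p̂₁ = 570/830 = 0.68675, p̂₂ = 358/528 = 0.67803.
Pooled p̂ = (570+358)/(830+528) = 928/1358 = 0.68336.
SE = √(0.21638 × 0.00309876) = 0.02589.
z = (0.68675 − 0.67803)/0.02589 = 0.00872/0.02589 = 0.337.
Two-sided p-value ≈ 2·Φ(−0.337) = 0.7364, so at α = 0.05 we fail to reject H₀.

z = 0.337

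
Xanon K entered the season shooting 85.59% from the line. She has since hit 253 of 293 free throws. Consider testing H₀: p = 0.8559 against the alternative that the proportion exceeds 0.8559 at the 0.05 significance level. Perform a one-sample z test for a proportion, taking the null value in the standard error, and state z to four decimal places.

p̂ = 253/293 ≈ 0.863481.
SE = √(p₀(1−p₀)/n) = √(0.12334/293) = 0.020517.
z = (0.863481 − 0.8559)/0.020517 = 0.007581/0.020517 = 0.3695.
p-value = P(Z > 0.370) ≈ 0.3559; since p > α = 0.05, fail to reject H₀.

z = 0.3695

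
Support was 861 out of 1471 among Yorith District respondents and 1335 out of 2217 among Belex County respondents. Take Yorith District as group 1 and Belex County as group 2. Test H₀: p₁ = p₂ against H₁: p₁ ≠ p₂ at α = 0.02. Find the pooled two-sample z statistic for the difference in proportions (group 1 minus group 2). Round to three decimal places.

z = -1.021

p̂₁ = 861/1471 = 0.58532, p̂₂ = 1335/2217 = 0.60217.
Pooled p̂ = (861+1335)/(1471+2217) = 2196/3688 = 0.59544.
SE = √(0.24089 × 0.00113087) = 0.01651.
z = (0.58532 − 0.60217)/0.01651 = -0.01685/0.01651 = -1.021.
p-value = 2·P(Z > 1.021) ≈ 0.3073. With α = 0.02, fail to reject H₀.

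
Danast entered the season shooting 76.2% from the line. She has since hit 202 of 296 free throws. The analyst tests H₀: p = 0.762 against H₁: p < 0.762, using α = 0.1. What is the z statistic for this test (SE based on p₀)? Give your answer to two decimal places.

z = -3.21

p̂ = 202/296 = 0.6824.
SE = √(p₀(1−p₀)/n) = √(0.18136/296) = 0.0248.
z = (0.6824 − 0.762)/0.0248 = -0.0796/0.0248 = -3.21.
p-value = P(Z < -3.215) ≈ 0.0007. With α = 0.1, reject H₀.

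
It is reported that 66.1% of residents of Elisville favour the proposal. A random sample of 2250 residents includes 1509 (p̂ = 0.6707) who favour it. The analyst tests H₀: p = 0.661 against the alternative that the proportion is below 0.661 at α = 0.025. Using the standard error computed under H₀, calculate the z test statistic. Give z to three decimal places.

z = 0.969

p̂ = 1509/2250 = 0.67067.
Under H₀, SE = √(0.661·0.339/2250) = √(9.95907e-05) = 0.00998.
z = (0.67067 − 0.661)/0.00998 = 0.00967/0.00998 = 0.969.
p-value = P(Z < 0.969) ≈ 0.8336. With α = 0.025, fail to reject H₀.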